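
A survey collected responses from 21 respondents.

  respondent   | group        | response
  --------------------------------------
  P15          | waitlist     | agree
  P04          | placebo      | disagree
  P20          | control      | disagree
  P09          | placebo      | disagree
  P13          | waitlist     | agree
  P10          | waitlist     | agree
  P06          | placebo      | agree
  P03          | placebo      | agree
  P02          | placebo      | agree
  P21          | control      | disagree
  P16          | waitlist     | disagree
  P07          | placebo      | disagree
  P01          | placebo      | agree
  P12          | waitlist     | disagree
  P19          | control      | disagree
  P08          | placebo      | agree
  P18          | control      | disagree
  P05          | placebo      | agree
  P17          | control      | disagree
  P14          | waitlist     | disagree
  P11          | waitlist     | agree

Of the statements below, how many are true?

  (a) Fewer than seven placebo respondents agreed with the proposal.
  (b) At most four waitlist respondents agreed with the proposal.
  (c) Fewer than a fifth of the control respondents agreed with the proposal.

3

(a) placebo: |A| = 9, |A ∩ B| = 6; needs |A ∩ B| < 7 — true.
(b) waitlist: |A| = 7, |A ∩ B| = 4; needs |A ∩ B| ≤ 4 — true.
(c) control: |A| = 5, |A ∩ B| = 0; needs |A ∩ B| / |A| < 1/5 — true.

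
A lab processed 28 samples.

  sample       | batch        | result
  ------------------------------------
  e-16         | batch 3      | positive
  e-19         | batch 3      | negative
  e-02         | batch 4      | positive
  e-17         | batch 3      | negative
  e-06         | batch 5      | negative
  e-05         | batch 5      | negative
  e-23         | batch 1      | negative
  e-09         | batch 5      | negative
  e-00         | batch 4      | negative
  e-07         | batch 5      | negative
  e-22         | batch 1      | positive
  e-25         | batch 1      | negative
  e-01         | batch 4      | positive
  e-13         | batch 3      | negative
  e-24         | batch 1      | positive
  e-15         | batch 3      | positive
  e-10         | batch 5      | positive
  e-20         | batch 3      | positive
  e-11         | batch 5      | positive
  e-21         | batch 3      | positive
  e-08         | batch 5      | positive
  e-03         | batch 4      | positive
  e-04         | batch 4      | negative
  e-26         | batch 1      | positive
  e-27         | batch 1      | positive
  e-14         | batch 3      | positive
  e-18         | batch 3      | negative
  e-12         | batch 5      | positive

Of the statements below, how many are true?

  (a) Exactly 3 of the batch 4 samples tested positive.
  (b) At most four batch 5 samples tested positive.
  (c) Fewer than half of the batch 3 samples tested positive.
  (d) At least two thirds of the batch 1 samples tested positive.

(a) batch 4: |A| = 5, |A ∩ B| = 3; needs |A ∩ B| = 3 — true.
(b) batch 5: |A| = 8, |A ∩ B| = 4; needs |A ∩ B| ≤ 4 — true.
(c) batch 3: |A| = 9, |A ∩ B| = 5; needs |A ∩ B| < |A ∖ B| — false.
(d) batch 1: |A| = 6, |A ∩ B| = 4; needs |A ∩ B| / |A| ≥ 2/3 — true.

3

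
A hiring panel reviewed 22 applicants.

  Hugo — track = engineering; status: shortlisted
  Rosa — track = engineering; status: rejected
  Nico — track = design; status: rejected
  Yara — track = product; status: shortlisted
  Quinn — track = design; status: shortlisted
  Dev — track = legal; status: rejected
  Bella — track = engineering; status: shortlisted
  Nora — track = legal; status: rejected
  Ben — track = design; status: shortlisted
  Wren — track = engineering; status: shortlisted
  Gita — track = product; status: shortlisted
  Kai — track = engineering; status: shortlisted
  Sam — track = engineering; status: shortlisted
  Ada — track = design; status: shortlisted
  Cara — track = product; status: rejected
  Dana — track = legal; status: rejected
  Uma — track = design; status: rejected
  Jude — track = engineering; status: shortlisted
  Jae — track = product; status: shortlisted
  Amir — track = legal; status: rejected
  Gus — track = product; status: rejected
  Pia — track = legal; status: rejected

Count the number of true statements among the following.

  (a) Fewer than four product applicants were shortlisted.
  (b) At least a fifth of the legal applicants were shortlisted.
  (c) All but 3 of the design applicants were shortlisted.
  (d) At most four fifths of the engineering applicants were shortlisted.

1

(a) product: |A| = 5, |A ∩ B| = 3; needs |A ∩ B| < 4 — true.
(b) legal: |A| = 5, |A ∩ B| = 0; needs |A ∩ B| / |A| ≥ 1/5 — false.
(c) design: |A| = 5, |A ∩ B| = 3; needs |A ∖ B| = 3 — false.
(d) engineering: |A| = 7, |A ∩ B| = 6; needs |A ∩ B| / |A| ≤ 4/5 — false.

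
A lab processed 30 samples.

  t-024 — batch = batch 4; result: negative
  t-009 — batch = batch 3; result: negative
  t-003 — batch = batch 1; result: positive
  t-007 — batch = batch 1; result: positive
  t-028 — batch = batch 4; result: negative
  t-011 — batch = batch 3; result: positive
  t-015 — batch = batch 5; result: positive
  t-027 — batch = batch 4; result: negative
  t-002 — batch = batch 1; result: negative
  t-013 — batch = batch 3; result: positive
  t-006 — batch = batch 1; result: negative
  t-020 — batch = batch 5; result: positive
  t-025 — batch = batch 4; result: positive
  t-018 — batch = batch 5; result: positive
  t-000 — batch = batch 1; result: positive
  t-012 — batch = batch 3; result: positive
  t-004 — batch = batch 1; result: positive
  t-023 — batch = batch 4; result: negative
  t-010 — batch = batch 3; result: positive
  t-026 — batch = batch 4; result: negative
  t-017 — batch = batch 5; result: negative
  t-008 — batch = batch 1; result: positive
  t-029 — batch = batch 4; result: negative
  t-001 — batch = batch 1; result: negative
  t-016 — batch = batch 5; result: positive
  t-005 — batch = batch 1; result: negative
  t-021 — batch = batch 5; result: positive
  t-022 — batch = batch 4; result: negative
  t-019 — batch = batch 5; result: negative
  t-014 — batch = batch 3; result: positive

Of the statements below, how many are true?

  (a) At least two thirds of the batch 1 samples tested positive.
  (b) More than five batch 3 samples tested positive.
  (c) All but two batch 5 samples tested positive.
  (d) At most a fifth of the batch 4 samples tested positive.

2

(a) batch 1: |A| = 9, |A ∩ B| = 5; needs |A ∩ B| / |A| ≥ 2/3 — false.
(b) batch 3: |A| = 6, |A ∩ B| = 5; needs |A ∩ B| > 5 — false.
(c) batch 5: |A| = 7, |A ∩ B| = 5; needs |A ∖ B| = 2 — true.
(d) batch 4: |A| = 8, |A ∩ B| = 1; needs |A ∩ B| / |A| ≤ 1/5 — true.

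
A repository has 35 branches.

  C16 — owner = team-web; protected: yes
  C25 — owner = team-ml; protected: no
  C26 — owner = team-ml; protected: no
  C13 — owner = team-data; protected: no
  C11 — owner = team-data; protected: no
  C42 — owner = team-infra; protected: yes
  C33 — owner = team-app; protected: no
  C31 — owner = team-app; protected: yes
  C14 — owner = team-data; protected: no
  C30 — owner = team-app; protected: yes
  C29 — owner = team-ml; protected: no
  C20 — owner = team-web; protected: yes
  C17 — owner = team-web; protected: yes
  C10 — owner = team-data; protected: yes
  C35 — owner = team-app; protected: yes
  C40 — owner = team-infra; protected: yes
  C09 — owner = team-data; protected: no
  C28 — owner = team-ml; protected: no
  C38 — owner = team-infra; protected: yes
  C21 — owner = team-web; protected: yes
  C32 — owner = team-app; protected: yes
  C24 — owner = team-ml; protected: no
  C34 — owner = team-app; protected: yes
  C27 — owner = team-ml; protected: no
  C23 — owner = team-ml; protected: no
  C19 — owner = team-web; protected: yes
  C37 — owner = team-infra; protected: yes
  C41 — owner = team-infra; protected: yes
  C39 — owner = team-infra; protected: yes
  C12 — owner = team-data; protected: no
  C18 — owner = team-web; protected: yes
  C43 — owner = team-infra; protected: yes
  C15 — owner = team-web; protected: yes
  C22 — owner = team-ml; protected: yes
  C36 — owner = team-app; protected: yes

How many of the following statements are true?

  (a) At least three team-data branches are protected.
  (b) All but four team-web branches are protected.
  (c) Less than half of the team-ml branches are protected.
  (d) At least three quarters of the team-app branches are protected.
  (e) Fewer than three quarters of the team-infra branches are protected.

(a) team-data: |A| = 6, |A ∩ B| = 1; needs |A ∩ B| ≥ 3 — false.
(b) team-web: |A| = 7, |A ∩ B| = 7; needs |A ∖ B| = 4 — false.
(c) team-ml: |A| = 8, |A ∩ B| = 1; needs |A ∩ B| < |A ∖ B| — true.
(d) team-app: |A| = 7, |A ∩ B| = 6; needs |A ∩ B| / |A| ≥ 3/4 — true.
(e) team-infra: |A| = 7, |A ∩ B| = 7; needs |A ∩ B| / |A| < 3/4 — false.

2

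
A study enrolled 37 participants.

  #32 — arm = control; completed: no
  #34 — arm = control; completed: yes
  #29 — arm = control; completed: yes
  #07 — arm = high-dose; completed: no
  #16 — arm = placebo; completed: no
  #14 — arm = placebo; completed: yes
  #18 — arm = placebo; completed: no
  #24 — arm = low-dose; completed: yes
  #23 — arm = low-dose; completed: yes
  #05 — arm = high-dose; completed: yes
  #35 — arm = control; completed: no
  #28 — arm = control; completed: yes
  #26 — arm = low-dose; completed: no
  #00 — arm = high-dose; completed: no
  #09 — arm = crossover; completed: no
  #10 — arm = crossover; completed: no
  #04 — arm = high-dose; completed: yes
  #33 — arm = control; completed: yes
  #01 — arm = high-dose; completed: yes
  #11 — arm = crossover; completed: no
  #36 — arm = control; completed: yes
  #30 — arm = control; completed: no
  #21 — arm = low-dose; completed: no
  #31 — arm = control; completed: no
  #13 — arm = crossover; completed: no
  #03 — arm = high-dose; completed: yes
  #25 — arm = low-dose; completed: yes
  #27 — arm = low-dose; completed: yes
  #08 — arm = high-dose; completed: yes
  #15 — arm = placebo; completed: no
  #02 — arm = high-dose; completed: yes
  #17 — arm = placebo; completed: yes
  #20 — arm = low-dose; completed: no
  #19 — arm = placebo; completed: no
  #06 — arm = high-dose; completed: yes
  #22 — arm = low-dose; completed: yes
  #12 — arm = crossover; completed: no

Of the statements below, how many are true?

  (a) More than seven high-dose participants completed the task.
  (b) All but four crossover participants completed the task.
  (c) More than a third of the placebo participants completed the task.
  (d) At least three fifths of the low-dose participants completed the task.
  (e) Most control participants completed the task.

(a) high-dose: |A| = 9, |A ∩ B| = 7; needs |A ∩ B| > 7 — false.
(b) crossover: |A| = 5, |A ∩ B| = 0; needs |A ∖ B| = 4 — false.
(c) placebo: |A| = 6, |A ∩ B| = 2; needs |A ∩ B| / |A| > 1/3 — false.
(d) low-dose: |A| = 8, |A ∩ B| = 5; needs |A ∩ B| / |A| ≥ 3/5 — true.
(e) control: |A| = 9, |A ∩ B| = 5; needs |A ∩ B| > |A ∖ B| — true.

2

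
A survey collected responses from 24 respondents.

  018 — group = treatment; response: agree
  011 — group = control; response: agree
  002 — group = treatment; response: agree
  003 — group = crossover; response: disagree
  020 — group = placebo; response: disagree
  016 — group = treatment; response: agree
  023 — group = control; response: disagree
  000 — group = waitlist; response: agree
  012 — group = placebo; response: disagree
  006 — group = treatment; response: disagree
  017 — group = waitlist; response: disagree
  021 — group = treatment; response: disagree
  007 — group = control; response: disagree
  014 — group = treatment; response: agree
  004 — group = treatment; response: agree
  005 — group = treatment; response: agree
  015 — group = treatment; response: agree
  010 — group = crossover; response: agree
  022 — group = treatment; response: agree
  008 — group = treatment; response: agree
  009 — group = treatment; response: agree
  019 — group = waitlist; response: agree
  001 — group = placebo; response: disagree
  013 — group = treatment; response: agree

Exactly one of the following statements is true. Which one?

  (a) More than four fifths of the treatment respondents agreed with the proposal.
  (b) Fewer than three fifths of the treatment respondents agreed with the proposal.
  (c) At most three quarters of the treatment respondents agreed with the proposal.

|A| = 13, |A ∩ B| = 11, |A ∖ B| = 2.
(a) requires |A ∩ B| / |A| > 4/5: true.
(b) requires |A ∩ B| / |A| < 3/5: false.
(c) requires |A ∩ B| / |A| ≤ 3/4: false.

(a)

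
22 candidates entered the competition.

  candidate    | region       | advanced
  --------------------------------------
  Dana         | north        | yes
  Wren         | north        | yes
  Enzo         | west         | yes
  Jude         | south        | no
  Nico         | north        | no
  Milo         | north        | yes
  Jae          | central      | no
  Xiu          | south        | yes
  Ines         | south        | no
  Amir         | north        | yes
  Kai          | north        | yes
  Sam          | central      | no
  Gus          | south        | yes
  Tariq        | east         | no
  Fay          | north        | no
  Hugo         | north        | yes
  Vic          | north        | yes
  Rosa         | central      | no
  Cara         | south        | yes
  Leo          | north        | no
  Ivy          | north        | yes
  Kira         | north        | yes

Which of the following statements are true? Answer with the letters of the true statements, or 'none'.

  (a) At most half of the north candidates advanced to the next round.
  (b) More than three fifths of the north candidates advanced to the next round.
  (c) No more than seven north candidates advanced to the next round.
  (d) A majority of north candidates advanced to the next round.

|A| = 12, |A ∩ B| = 9, |A ∖ B| = 3.
(a) |A ∩ B| ≤ |A ∖ B|: fails.
(b) |A ∩ B| / |A| > 3/5: holds.
(c) |A ∩ B| ≤ 7: fails.
(d) |A ∩ B| > |A ∖ B|: holds.

(b), (d)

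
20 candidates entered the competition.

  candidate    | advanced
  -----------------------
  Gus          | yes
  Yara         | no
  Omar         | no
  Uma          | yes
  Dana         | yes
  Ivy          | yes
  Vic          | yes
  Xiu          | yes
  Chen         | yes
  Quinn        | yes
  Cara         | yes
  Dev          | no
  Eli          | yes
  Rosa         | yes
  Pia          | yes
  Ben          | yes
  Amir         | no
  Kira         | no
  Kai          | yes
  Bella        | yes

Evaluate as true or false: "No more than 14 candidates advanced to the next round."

'No more than 14 candidates advanced to the next round' holds iff |A ∩ B| ≤ 14.
|A| = 20, |A ∩ B| = 15, |A ∖ B| = 5.
|A ∩ B| = 15, so the statement is false.

False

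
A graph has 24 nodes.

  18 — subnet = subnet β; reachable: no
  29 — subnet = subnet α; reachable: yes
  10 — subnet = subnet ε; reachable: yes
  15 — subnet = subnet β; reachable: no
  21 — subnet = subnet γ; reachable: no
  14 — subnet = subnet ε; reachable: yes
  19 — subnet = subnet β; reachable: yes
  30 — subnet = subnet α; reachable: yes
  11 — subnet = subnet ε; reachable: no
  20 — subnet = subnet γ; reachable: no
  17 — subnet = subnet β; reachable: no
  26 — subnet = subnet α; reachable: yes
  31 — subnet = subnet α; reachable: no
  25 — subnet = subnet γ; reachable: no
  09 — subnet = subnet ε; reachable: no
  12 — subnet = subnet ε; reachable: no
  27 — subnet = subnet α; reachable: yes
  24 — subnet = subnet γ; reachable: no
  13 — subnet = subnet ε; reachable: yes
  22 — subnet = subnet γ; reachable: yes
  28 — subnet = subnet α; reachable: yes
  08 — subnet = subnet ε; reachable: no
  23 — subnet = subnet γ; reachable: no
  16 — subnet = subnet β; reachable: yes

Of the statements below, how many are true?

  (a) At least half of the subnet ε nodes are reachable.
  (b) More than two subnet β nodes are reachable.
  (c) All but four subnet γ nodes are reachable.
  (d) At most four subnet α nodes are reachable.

(a) subnet ε: |A| = 7, |A ∩ B| = 3; needs |A ∩ B| ≥ |A ∖ B| — false.
(b) subnet β: |A| = 5, |A ∩ B| = 2; needs |A ∩ B| > 2 — false.
(c) subnet γ: |A| = 6, |A ∩ B| = 1; needs |A ∖ B| = 4 — false.
(d) subnet α: |A| = 6, |A ∩ B| = 5; needs |A ∩ B| ≤ 4 — false.

0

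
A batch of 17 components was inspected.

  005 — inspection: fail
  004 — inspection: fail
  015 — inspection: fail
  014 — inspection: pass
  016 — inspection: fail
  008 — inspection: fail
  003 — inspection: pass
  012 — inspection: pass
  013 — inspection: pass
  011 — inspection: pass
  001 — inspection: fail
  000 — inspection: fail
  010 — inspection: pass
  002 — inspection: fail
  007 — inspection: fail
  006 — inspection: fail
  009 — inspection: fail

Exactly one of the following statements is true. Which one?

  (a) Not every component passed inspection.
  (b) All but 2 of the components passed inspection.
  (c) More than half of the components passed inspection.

|A| = 17, |A ∩ B| = 6, |A ∖ B| = 11.
(a) requires A ⊄ B (|A ∖ B| ≥ 1): true.
(b) requires |A ∖ B| = 2: false.
(c) requires |A ∩ B| > |A ∖ B|: false.

(a)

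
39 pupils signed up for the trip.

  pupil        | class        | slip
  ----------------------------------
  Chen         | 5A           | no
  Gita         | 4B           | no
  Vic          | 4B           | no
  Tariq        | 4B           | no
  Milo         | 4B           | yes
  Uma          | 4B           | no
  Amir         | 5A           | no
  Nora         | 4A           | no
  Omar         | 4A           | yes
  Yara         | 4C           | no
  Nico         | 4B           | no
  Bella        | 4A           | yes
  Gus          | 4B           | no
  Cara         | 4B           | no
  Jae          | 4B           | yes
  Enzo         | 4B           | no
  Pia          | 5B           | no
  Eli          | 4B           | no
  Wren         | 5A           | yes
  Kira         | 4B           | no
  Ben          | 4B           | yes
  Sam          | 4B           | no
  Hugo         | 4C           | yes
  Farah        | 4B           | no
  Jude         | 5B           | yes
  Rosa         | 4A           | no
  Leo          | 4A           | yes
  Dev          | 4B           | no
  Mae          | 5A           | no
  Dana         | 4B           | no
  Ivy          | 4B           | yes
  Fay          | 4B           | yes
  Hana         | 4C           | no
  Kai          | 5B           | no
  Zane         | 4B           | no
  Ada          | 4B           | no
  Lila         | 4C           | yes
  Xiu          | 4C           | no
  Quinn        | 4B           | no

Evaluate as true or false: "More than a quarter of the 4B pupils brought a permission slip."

The determiner here denotes the relation: |A ∩ B| / |A| > 1/4.
|A| = 22, |A ∩ B| = 5, |A ∖ B| = 17.
|A ∩ B|/|A| = 5/22, so the statement is false.

False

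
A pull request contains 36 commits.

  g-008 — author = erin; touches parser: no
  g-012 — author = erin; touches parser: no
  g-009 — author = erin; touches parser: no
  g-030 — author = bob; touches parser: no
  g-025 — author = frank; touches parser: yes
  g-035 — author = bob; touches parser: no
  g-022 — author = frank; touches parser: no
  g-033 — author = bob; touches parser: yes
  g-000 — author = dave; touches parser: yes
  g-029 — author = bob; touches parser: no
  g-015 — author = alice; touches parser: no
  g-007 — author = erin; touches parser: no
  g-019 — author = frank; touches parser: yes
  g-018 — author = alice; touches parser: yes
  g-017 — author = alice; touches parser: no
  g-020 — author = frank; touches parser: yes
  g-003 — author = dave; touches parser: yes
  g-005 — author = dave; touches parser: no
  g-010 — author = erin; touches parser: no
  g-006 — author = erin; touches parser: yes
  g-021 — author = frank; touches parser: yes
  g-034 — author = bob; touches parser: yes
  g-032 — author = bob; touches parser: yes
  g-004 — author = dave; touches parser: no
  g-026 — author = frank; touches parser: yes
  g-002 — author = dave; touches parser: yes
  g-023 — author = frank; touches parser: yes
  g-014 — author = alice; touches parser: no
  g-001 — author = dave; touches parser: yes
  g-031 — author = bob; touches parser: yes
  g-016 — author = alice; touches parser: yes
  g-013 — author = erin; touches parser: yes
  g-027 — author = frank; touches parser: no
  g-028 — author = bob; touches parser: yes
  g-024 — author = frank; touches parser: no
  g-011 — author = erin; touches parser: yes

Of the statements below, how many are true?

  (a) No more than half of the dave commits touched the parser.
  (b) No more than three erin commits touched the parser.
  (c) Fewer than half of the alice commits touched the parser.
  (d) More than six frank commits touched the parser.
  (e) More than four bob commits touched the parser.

(a) dave: |A| = 6, |A ∩ B| = 4; needs |A ∩ B| ≤ |A ∖ B| — false.
(b) erin: |A| = 8, |A ∩ B| = 3; needs |A ∩ B| ≤ 3 — true.
(c) alice: |A| = 5, |A ∩ B| = 2; needs |A ∩ B| < |A ∖ B| — true.
(d) frank: |A| = 9, |A ∩ B| = 6; needs |A ∩ B| > 6 — false.
(e) bob: |A| = 8, |A ∩ B| = 5; needs |A ∩ B| > 4 — true.

3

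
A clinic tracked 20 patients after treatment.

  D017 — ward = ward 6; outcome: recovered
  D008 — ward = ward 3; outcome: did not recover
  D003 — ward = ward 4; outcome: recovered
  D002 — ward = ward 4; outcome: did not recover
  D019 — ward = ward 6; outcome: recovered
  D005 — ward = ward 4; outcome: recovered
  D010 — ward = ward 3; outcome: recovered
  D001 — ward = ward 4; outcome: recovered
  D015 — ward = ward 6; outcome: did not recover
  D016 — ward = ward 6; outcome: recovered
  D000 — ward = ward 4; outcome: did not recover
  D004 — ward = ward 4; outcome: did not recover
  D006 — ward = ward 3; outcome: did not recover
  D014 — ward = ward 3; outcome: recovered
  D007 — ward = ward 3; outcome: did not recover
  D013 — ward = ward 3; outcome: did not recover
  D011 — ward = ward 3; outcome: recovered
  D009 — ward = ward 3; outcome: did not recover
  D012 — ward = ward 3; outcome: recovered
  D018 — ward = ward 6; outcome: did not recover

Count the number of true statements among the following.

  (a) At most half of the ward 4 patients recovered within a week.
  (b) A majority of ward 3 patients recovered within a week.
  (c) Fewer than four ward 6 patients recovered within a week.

(a) ward 4: |A| = 6, |A ∩ B| = 3; needs |A ∩ B| ≤ |A ∖ B| — true.
(b) ward 3: |A| = 9, |A ∩ B| = 4; needs |A ∩ B| > |A ∖ B| — false.
(c) ward 6: |A| = 5, |A ∩ B| = 3; needs |A ∩ B| < 4 — true.

2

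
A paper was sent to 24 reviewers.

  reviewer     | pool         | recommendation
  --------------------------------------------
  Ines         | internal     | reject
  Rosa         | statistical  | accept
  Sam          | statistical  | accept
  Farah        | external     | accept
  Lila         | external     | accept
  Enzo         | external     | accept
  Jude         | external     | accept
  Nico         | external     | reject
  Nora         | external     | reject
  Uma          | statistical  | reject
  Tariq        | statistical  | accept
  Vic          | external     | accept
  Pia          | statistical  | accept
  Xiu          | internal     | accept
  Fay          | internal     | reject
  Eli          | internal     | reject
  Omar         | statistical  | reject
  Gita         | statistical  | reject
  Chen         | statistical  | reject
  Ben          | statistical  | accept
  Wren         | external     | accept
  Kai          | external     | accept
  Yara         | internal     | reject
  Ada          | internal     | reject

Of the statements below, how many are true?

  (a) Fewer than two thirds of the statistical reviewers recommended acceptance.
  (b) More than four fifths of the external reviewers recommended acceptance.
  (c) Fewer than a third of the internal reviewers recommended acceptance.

(a) statistical: |A| = 9, |A ∩ B| = 5; needs |A ∩ B| / |A| < 2/3 — true.
(b) external: |A| = 9, |A ∩ B| = 7; needs |A ∩ B| / |A| > 4/5 — false.
(c) internal: |A| = 6, |A ∩ B| = 1; needs |A ∩ B| / |A| < 1/3 — true.

2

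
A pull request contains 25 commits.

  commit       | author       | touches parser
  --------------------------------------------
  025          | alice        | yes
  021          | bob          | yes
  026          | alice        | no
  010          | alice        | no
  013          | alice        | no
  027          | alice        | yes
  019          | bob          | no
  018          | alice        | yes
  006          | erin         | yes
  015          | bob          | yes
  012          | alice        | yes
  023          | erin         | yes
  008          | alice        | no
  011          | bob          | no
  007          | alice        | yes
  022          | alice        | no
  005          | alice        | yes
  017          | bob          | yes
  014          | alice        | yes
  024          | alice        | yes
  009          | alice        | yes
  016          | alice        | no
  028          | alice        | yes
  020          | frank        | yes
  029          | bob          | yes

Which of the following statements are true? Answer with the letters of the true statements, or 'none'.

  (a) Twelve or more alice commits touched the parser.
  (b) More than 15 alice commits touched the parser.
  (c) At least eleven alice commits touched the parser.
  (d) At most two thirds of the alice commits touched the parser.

|A| = 16, |A ∩ B| = 10, |A ∖ B| = 6.
(a) |A ∩ B| ≥ 12: fails.
(b) |A ∩ B| > 15: fails.
(c) |A ∩ B| ≥ 11: fails.
(d) |A ∩ B| / |A| ≤ 2/3: holds.

(d)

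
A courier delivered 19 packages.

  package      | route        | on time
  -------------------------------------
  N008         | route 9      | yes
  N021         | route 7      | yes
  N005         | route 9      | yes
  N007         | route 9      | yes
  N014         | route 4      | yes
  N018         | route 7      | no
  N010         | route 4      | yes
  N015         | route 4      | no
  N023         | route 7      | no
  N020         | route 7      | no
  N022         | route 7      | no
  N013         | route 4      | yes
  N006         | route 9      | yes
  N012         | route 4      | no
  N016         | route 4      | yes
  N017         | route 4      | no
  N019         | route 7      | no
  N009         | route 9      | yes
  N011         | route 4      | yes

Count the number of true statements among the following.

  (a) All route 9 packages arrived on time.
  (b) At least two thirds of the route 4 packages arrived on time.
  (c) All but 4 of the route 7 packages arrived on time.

1

(a) route 9: |A| = 5, |A ∩ B| = 5; needs A ⊆ B, i.e. every element of A is in B (|A ∖ B| = 0) — true.
(b) route 4: |A| = 8, |A ∩ B| = 5; needs |A ∩ B| / |A| ≥ 2/3 — false.
(c) route 7: |A| = 6, |A ∩ B| = 1; needs |A ∖ B| = 4 — false.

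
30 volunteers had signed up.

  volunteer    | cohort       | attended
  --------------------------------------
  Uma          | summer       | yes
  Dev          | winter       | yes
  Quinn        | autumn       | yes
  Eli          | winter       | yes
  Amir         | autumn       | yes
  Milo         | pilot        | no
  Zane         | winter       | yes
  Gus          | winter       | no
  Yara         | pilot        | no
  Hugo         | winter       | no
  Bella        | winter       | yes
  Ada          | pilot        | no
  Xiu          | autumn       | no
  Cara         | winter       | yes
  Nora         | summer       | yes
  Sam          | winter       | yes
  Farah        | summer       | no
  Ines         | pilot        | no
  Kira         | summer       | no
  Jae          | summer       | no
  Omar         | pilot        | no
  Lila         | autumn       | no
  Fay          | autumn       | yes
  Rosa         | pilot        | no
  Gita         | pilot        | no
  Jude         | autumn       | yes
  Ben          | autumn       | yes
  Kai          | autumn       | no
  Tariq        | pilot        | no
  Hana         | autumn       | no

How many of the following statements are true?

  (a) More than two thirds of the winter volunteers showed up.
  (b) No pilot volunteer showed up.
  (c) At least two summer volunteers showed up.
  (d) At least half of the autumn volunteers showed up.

(a) winter: |A| = 8, |A ∩ B| = 6; needs |A ∩ B| / |A| > 2/3 — true.
(b) pilot: |A| = 8, |A ∩ B| = 0; needs A ∩ B = ∅ (|A ∩ B| = 0) — true.
(c) summer: |A| = 5, |A ∩ B| = 2; needs |A ∩ B| ≥ 2 — true.
(d) autumn: |A| = 9, |A ∩ B| = 5; needs |A ∩ B| ≥ |A ∖ B| — true.

4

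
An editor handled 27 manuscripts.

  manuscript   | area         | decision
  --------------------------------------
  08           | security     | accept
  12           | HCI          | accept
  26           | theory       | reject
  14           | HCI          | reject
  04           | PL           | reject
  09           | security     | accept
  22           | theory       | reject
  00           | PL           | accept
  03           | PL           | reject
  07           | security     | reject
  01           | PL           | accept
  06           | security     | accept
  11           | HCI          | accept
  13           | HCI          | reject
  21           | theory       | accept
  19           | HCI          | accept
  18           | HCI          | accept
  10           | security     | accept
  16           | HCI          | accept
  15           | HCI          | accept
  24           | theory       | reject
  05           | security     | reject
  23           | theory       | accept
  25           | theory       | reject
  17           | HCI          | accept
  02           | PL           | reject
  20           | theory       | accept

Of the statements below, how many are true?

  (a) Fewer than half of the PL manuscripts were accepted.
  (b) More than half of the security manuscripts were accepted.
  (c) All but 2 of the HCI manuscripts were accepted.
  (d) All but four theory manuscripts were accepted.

4

(a) PL: |A| = 5, |A ∩ B| = 2; needs |A ∩ B| < |A ∖ B| — true.
(b) security: |A| = 6, |A ∩ B| = 4; needs |A ∩ B| > |A ∖ B| — true.
(c) HCI: |A| = 9, |A ∩ B| = 7; needs |A ∖ B| = 2 — true.
(d) theory: |A| = 7, |A ∩ B| = 3; needs |A ∖ B| = 4 — true.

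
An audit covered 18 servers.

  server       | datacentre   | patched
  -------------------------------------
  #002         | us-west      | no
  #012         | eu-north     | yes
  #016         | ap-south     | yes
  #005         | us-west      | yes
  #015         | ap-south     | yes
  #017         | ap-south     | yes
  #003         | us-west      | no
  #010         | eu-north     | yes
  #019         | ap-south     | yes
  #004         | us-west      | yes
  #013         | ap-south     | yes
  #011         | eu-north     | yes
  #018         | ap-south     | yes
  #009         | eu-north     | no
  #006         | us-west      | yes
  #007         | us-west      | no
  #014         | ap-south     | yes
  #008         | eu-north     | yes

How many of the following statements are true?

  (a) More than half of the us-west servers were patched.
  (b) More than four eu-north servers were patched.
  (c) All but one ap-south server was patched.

(a) us-west: |A| = 6, |A ∩ B| = 3; needs |A ∩ B| > |A ∖ B| — false.
(b) eu-north: |A| = 5, |A ∩ B| = 4; needs |A ∩ B| > 4 — false.
(c) ap-south: |A| = 7, |A ∩ B| = 7; needs |A ∖ B| = 1 — false.

0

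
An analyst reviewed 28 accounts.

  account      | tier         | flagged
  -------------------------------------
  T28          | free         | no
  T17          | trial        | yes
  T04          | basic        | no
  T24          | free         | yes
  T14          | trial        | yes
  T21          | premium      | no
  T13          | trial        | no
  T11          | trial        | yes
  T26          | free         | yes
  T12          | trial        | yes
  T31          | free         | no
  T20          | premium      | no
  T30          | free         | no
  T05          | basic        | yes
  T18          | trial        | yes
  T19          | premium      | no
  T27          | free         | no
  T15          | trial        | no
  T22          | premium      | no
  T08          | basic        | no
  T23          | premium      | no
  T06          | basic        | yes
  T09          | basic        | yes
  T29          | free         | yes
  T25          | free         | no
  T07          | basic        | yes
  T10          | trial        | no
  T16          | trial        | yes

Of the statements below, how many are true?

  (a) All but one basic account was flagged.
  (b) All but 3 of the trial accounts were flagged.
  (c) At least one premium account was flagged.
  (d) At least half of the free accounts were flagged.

1

(a) basic: |A| = 6, |A ∩ B| = 4; needs |A ∖ B| = 1 — false.
(b) trial: |A| = 9, |A ∩ B| = 6; needs |A ∖ B| = 3 — true.
(c) premium: |A| = 5, |A ∩ B| = 0; needs A ∩ B ≠ ∅ (|A ∩ B| ≥ 1) — false.
(d) free: |A| = 8, |A ∩ B| = 3; needs |A ∩ B| ≥ |A ∖ B| — false.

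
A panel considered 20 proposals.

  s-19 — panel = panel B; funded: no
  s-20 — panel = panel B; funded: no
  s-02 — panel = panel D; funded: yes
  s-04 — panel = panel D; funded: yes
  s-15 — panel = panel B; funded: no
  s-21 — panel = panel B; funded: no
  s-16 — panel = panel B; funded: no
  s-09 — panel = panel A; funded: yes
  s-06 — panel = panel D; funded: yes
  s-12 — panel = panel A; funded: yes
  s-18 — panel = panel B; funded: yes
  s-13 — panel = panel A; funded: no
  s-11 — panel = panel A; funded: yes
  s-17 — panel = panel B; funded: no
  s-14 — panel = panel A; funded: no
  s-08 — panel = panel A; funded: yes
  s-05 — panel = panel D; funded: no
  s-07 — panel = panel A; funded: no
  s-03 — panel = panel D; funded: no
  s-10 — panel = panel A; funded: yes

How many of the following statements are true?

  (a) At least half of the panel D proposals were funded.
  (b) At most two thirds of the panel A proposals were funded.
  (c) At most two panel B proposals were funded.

3

(a) panel D: |A| = 5, |A ∩ B| = 3; needs |A ∩ B| ≥ |A ∖ B| — true.
(b) panel A: |A| = 8, |A ∩ B| = 5; needs |A ∩ B| / |A| ≤ 2/3 — true.
(c) panel B: |A| = 7, |A ∩ B| = 1; needs |A ∩ B| ≤ 2 — true.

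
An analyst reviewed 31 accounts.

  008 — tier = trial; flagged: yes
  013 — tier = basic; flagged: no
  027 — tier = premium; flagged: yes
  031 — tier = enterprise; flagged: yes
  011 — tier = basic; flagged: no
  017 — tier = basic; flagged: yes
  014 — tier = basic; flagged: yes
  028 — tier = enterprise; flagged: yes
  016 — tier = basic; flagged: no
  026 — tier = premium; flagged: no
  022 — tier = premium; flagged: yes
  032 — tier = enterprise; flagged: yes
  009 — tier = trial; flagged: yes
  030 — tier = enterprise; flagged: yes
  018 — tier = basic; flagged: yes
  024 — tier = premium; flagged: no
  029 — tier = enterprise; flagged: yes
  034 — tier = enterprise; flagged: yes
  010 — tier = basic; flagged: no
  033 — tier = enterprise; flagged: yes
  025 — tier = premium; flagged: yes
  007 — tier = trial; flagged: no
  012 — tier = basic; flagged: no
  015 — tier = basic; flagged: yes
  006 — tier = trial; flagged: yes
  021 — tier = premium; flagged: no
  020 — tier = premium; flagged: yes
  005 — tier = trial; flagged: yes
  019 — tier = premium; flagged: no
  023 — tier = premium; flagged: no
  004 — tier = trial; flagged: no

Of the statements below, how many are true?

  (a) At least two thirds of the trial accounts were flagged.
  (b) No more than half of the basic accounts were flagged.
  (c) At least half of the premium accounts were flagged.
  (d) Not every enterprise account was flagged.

(a) trial: |A| = 6, |A ∩ B| = 4; needs |A ∩ B| / |A| ≥ 2/3 — true.
(b) basic: |A| = 9, |A ∩ B| = 4; needs |A ∩ B| ≤ |A ∖ B| — true.
(c) premium: |A| = 9, |A ∩ B| = 4; needs |A ∩ B| ≥ |A ∖ B| — false.
(d) enterprise: |A| = 7, |A ∩ B| = 7; needs A ⊄ B (|A ∖ B| ≥ 1) — false.

2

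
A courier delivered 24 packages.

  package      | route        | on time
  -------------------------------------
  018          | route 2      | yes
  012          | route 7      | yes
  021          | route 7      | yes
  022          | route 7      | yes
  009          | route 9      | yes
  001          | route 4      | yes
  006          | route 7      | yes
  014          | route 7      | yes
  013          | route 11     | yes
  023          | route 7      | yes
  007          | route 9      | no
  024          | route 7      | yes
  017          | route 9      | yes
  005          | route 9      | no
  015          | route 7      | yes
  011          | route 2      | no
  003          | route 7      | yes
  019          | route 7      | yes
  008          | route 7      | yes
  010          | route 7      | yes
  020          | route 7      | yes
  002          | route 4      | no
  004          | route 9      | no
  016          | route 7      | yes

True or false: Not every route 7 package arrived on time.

The determiner here denotes the relation: A ⊄ B (|A ∖ B| ≥ 1).
A (the restrictor) = {012, 021, 022, 006, 014, 023, 024, 015, 003, 019, 008, 010, 020, 016}, |A| = 14.
A ∖ B = {}, so |A ∖ B| = 0.
So the statement is false.

False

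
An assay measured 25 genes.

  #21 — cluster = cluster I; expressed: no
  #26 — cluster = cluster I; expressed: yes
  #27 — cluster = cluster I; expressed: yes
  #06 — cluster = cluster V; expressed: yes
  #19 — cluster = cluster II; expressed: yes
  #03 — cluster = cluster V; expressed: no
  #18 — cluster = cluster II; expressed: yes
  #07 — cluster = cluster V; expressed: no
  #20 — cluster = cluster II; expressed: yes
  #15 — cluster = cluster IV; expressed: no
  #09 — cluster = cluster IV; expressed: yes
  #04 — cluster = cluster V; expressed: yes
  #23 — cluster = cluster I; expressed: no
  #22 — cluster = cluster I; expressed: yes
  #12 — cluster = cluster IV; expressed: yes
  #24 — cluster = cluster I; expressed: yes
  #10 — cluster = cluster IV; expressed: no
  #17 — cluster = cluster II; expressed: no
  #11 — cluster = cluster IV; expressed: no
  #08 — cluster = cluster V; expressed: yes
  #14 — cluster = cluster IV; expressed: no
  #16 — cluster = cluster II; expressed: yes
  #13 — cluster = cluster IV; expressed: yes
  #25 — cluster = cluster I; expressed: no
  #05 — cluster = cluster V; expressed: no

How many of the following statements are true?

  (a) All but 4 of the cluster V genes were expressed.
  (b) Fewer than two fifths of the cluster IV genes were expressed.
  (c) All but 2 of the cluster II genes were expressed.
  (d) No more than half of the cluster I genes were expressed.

0

(a) cluster V: |A| = 6, |A ∩ B| = 3; needs |A ∖ B| = 4 — false.
(b) cluster IV: |A| = 7, |A ∩ B| = 3; needs |A ∩ B| / |A| < 2/5 — false.
(c) cluster II: |A| = 5, |A ∩ B| = 4; needs |A ∖ B| = 2 — false.
(d) cluster I: |A| = 7, |A ∩ B| = 4; needs |A ∩ B| ≤ |A ∖ B| — false.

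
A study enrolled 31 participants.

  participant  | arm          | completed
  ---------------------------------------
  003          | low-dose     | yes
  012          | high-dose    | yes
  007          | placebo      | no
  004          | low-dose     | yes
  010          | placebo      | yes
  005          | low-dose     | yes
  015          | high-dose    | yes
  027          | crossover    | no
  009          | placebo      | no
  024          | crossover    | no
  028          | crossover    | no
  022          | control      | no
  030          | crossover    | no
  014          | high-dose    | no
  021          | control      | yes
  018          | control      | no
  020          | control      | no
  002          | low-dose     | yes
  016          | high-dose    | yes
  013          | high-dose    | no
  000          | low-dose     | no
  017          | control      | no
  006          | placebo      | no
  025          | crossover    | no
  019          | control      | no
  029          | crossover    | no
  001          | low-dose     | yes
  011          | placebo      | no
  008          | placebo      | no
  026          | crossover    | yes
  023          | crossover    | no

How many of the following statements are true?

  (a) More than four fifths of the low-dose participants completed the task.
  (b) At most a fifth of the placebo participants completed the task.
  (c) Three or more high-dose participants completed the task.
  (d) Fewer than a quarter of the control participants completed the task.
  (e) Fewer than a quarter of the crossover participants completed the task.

(a) low-dose: |A| = 6, |A ∩ B| = 5; needs |A ∩ B| / |A| > 4/5 — true.
(b) placebo: |A| = 6, |A ∩ B| = 1; needs |A ∩ B| / |A| ≤ 1/5 — true.
(c) high-dose: |A| = 5, |A ∩ B| = 3; needs |A ∩ B| ≥ 3 — true.
(d) control: |A| = 6, |A ∩ B| = 1; needs |A ∩ B| / |A| < 1/4 — true.
(e) crossover: |A| = 8, |A ∩ B| = 1; needs |A ∩ B| / |A| < 1/4 — true.

5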